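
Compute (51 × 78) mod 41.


51 × 78 = 3978
3978 mod 41 = 1


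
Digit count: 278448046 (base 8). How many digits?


278448046 in base 8 = 2046143656
Number of digits = 10

10 digits (base 8)


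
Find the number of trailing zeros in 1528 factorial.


floor(1528/5) = 305
floor(1528/25) = 61
floor(1528/125) = 12
floor(1528/625) = 2
Total = 380

380 trailing zeros


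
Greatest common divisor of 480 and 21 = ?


480 = 22 * 21 + 18
21 = 1 * 18 + 3
18 = 6 * 3 + 0
GCD = 3


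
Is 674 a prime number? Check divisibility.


674 / 2 = 337 (exact division)
674 is NOT prime.

No, 674 is not prime


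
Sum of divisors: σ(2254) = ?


Divisors of 2254: 1, 2, 7, 14, 23, 46, 49, 98, 161, 322, 1127, 2254
Sum = 1 + 2 + 7 + 14 + 23 + 46 + 49 + 98 + 161 + 322 + 1127 + 2254 = 4104

σ(2254) = 4104


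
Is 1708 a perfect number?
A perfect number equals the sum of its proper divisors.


Proper divisors of 1708: 1, 2, 4, 7, 14, 28, 61, 122, 244, 427, 854
Sum = 1 + 2 + 4 + 7 + 14 + 28 + 61 + 122 + 244 + 427 + 854 = 1764

No, 1708 is not perfect (1764 ≠ 1708)


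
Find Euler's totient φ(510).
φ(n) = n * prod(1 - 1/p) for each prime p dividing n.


510 = 2 × 3 × 5 × 17
Prime factors: 2, 3, 5, 17
φ(510) = 510 × (1-1/2) × (1-1/3) × (1-1/5) × (1-1/17)
= 510 × 1/2 × 2/3 × 4/5 × 16/17 = 128

φ(510) = 128


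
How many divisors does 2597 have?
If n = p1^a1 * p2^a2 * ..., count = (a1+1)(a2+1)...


2597 = 7^2 × 53^1
d(2597) = (2+1) × (1+1) = 6

6 divisors


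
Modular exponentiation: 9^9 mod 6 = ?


9^1 mod 6 = 3
9^2 mod 6 = 3
9^3 mod 6 = 3
9^4 mod 6 = 3
9^5 mod 6 = 3
9^6 mod 6 = 3
9^7 mod 6 = 3
9^8 mod 6 = 3
9^9 mod 6 = 3


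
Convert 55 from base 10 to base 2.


55 (base 10) = 55 (decimal)
55 (decimal) = 110111 (base 2)


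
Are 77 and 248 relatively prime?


Euclidean algorithm:
248 = 3 * 77 + 17
77 = 4 * 17 + 9
17 = 1 * 9 + 8
9 = 1 * 8 + 1
8 = 8 * 1 + 0
GCD(77, 248) = 1

Yes, coprime (GCD = 1)


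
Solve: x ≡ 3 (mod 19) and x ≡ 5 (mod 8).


M = 19*8 = 152
M1 = M/19 = 8, M2 = M/8 = 19
M1^(-1) mod 19 = 12, M2^(-1) mod 8 = 3
x = 3*8*12 + 5*19*3 = 573
573 mod 152 = 117
Check: 117 mod 19 = 3 ✓, 117 mod 8 = 5 ✓

x ≡ 117 (mod 152)


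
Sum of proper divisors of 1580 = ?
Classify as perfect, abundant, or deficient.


Proper divisors: 1, 2, 4, 5, 10, 20, 79, 158, 316, 395, 790
Sum = 1 + 2 + 4 + 5 + 10 + 20 + 79 + 158 + 316 + 395 + 790 = 1780
1780 > 1580 → abundant

s(1580) = 1780 (abundant)


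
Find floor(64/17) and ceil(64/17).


64/17 = 3.7647
floor = 3
ceil = 4

floor = 3, ceil = 4


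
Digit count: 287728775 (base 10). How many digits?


287728775 has 9 digits in base 10
floor(log10(287728775)) + 1 = floor(8.4590) + 1 = 9

9 digits (base 10)


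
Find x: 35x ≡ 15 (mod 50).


GCD(35, 50) = 5 divides 15
Divide: 7x ≡ 3 (mod 10)
x ≡ 9 (mod 10)


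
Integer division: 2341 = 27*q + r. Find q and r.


2341 = 27 * 86 + 19
Check: 2322 + 19 = 2341

q = 86, r = 19


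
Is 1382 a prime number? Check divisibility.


1382 / 2 = 691 (exact division)
1382 is NOT prime.

No, 1382 is not prime


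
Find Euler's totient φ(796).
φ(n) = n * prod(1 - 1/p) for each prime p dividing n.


796 = 2^2 × 199
Prime factors: 2, 199
φ(796) = 796 × (1-1/2) × (1-1/199)
= 796 × 1/2 × 198/199 = 396

φ(796) = 396


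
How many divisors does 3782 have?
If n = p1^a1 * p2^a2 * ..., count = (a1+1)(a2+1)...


3782 = 2^1 × 31^1 × 61^1
d(3782) = (1+1) × (1+1) × (1+1) = 8

8 divisors


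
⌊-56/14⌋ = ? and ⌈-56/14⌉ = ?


-56/14 = -4.0000
floor = -4
ceil = -4

floor = -4, ceil = -4


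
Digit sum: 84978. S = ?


8 + 4 + 9 + 7 + 8 = 36


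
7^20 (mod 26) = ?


7^1 mod 26 = 7
7^2 mod 26 = 23
7^3 mod 26 = 5
7^4 mod 26 = 9
7^5 mod 26 = 11
7^6 mod 26 = 25
7^7 mod 26 = 19
7^8 mod 26 = 3
7^9 mod 26 = 21
7^10 mod 26 = 17
7^11 mod 26 = 15
7^12 mod 26 = 1
7^13 mod 26 = 7
7^14 mod 26 = 23
7^15 mod 26 = 5
7^16 mod 26 = 9
7^17 mod 26 = 11
7^18 mod 26 = 25
7^19 mod 26 = 19
7^20 mod 26 = 3


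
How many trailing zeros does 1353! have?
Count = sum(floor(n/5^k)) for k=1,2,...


floor(1353/5) = 270
floor(1353/25) = 54
floor(1353/125) = 10
floor(1353/625) = 2
Total = 336

336 trailing zeros


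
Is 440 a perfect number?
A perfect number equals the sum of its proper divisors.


Proper divisors of 440: 1, 2, 4, 5, 8, 10, 11, 20, 22, 40, 44, 55, 88, 110, 220
Sum = 1 + 2 + 4 + 5 + 8 + 10 + 11 + 20 + 22 + 40 + 44 + 55 + 88 + 110 + 220 = 640

No, 440 is not perfect (640 ≠ 440)


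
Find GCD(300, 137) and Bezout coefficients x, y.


Tabular extended Euclidean (each row: r = 300*s + 137*t):
r=300, s=1, t=0
r=137, s=0, t=1
q=2: r=26, s=1, t=-2   [300*(1) + 137*(-2) = 26]
q=5: r=7, s=-5, t=11   [300*(-5) + 137*(11) = 7]
q=3: r=5, s=16, t=-35   [300*(16) + 137*(-35) = 5]
q=1: r=2, s=-21, t=46   [300*(-21) + 137*(46) = 2]
q=2: r=1, s=58, t=-127   [300*(58) + 137*(-127) = 1]
q=2: r=0, s=-137, t=300   [300*(-137) + 137*(300) = 0]
GCD = 1; from the row with r=1: x=58, y=-127
Check: 300*(58) + 137*(-127) = 17400 - 17399 = 1

GCD = 1, x = 58, y = -127


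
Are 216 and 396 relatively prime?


Euclidean algorithm:
396 = 1 * 216 + 180
216 = 1 * 180 + 36
180 = 5 * 36 + 0
GCD(216, 396) = 36

No, not coprime (GCD = 36)


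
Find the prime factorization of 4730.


4730 / 2 = 2365
2365 / 5 = 473
473 / 11 = 43
43 / 43 = 1
4730 = 2 × 5 × 11 × 43


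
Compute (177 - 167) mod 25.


177 - 167 = 10
10 mod 25 = 10


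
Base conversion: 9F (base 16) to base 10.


9F (base 16) = 159 (decimal)
159 (decimal) = 159 (base 10)


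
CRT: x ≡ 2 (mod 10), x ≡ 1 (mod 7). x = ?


M = 10*7 = 70
M1 = M/10 = 7, M2 = M/7 = 10
M1^(-1) mod 10 = 3, M2^(-1) mod 7 = 5
x = 2*7*3 + 1*10*5 = 92
92 mod 70 = 22
Check: 22 mod 10 = 2 ✓, 22 mod 7 = 1 ✓

x ≡ 22 (mod 70)


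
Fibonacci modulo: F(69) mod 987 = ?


F(k) mod 987 for k=1..69:
1, 1, 2, 3, 5, 8, 13, 21, 34, 55, 89, 144, 233, 377, 610, 0, 610, 610, 233, 843, 89, 932, 34, 966, 13, 979, 5, 984, 2, 986, 1, 0, 1, 1, 2, 3, 5, 8, 13, 21, 34, 55, 89, 144, 233, 377, 610, 0, 610, 610, 233, 843, 89, 932, 34, 966, 13, 979, 5, 984, 2, 986, 1, 0, 1, 1, 2, 3, 5
F(69) mod 987 = 5


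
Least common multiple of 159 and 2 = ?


GCD(159, 2) = 1
LCM = 159*2/1 = 318/1 = 318

LCM = 318


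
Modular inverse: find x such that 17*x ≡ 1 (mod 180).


Use the extended Euclidean algorithm on (180, 17); each row r = 180*s + 17*t:
r=180, s=1, t=0
r=17, s=0, t=1
q=10: r=10, s=1, t=-10   [180*(1) + 17*(-10) = 10]
q=1: r=7, s=-1, t=11   [180*(-1) + 17*(11) = 7]
q=1: r=3, s=2, t=-21   [180*(2) + 17*(-21) = 3]
q=2: r=1, s=-5, t=53   [180*(-5) + 17*(53) = 1]
q=3: r=0, s=17, t=-180   [180*(17) + 17*(-180) = 0]
GCD = 1 with t = 53, so 17*(53) ≡ 1 (mod 180)
Inverse = 53 mod 180 = 53
Check: 17 * 53 = 901 ≡ 1 (mod 180)

17^(-1) ≡ 53 (mod 180)


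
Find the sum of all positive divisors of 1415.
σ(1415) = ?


Divisors of 1415: 1, 5, 283, 1415
Sum = 1 + 5 + 283 + 1415 = 1704

σ(1415) = 1704


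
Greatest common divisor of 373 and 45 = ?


373 = 8 * 45 + 13
45 = 3 * 13 + 6
13 = 2 * 6 + 1
6 = 6 * 1 + 0
GCD = 1


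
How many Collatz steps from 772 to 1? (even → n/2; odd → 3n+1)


772 → 386 → 193 → 580 → 290 → 145 → 436 → 218 → 109 → 328 → 164 → 82 → 41 → 124 → 62 → 31 → 94 → 47 → 142 → 71 → 214 → 107 → 322 → 161 → 484 → 242 → 121 → 364 → 182 → 91 → 274 → 137 → 412 → 206 → 103 → 310 → 155 → 466 → 233 → 700 → 350 → 175 → 526 → 263 → 790 → 395 → 1186 → 593 → 1780 → 890 → 445 → 1336 → 668 → 334 → 167 → 502 → 251 → 754 → 377 → 1132 → 566 → 283 → 850 → 425 → 1276 → 638 → 319 → 958 → 479 → 1438 → 719 → 2158 → 1079 → 3238 → 1619 → 4858 → 2429 → 7288 → 3644 → 1822 → 911 → 2734 → 1367 → 4102 → 2051 → 6154 → 3077 → 9232 → 4616 → 2308 → 1154 → 577 → 1732 → 866 → 433 → 1300 → 650 → 325 → 976 → 488 → 244 → 122 → 61 → 184 → 92 → 46 → 23 → 70 → 35 → 106 → 53 → 160 → 80 → 40 → 20 → 10 → 5 → 16 → 8 → 4 → 2 → 1
Total steps = 121

121 steps


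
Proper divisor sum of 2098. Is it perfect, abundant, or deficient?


Proper divisors: 1, 2, 1049
Sum = 1 + 2 + 1049 = 1052
1052 < 2098 → deficient

s(2098) = 1052 (deficient)


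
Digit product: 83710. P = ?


8 × 3 × 7 × 1 × 0 = 0


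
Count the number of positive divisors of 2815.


2815 = 5^1 × 563^1
d(2815) = (1+1) × (1+1) = 4

4 divisors


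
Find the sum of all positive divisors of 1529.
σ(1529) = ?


Divisors of 1529: 1, 11, 139, 1529
Sum = 1 + 11 + 139 + 1529 = 1680

σ(1529) = 1680


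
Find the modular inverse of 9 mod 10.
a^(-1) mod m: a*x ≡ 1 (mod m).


Use the extended Euclidean algorithm on (10, 9); each row r = 10*s + 9*t:
r=10, s=1, t=0
r=9, s=0, t=1
q=1: r=1, s=1, t=-1   [10*(1) + 9*(-1) = 1]
q=9: r=0, s=-9, t=10   [10*(-9) + 9*(10) = 0]
GCD = 1 with t = -1, so 9*(-1) ≡ 1 (mod 10)
Inverse = -1 mod 10 = 9
Check: 9 * 9 = 81 ≡ 1 (mod 10)

9^(-1) ≡ 9 (mod 10)


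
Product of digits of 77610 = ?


7 × 7 × 6 × 1 × 0 = 0


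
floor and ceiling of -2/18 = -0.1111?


-2/18 = -0.1111
floor = -1
ceil = 0

floor = -1, ceil = 0


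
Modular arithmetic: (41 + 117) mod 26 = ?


41 + 117 = 158
158 mod 26 = 2


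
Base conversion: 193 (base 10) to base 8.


193 (base 10) = 193 (decimal)
193 (decimal) = 301 (base 8)


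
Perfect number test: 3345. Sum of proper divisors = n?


Proper divisors of 3345: 1, 3, 5, 15, 223, 669, 1115
Sum = 1 + 3 + 5 + 15 + 223 + 669 + 1115 = 2031

No, 3345 is not perfect (2031 ≠ 3345)


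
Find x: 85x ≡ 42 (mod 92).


GCD(85, 92) = 1, unique solution
a^(-1) mod 92 = 13
x = 13 * 42 mod 92 = 86

x ≡ 86 (mod 92)


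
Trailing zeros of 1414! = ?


floor(1414/5) = 282
floor(1414/25) = 56
floor(1414/125) = 11
floor(1414/625) = 2
Total = 351

351 trailing zeros


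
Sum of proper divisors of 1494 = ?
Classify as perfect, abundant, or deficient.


Proper divisors: 1, 2, 3, 6, 9, 18, 83, 166, 249, 498, 747
Sum = 1 + 2 + 3 + 6 + 9 + 18 + 83 + 166 + 249 + 498 + 747 = 1782
1782 > 1494 → abundant

s(1494) = 1782 (abundant)


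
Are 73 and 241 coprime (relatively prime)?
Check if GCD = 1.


Euclidean algorithm:
241 = 3 * 73 + 22
73 = 3 * 22 + 7
22 = 3 * 7 + 1
7 = 7 * 1 + 0
GCD(73, 241) = 1

Yes, coprime (GCD = 1)


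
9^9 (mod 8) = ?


9^1 mod 8 = 1
9^2 mod 8 = 1
9^3 mod 8 = 1
9^4 mod 8 = 1
9^5 mod 8 = 1
9^6 mod 8 = 1
9^7 mod 8 = 1
9^8 mod 8 = 1
9^9 mod 8 = 1


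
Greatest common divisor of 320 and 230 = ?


320 = 1 * 230 + 90
230 = 2 * 90 + 50
90 = 1 * 50 + 40
50 = 1 * 40 + 10
40 = 4 * 10 + 0
GCD = 10


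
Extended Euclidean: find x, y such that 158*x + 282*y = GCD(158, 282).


Tabular extended Euclidean (each row: r = 158*s + 282*t):
r=158, s=1, t=0
r=282, s=0, t=1
q=0: r=158, s=1, t=0   [158*(1) + 282*(0) = 158]
q=1: r=124, s=-1, t=1   [158*(-1) + 282*(1) = 124]
q=1: r=34, s=2, t=-1   [158*(2) + 282*(-1) = 34]
q=3: r=22, s=-7, t=4   [158*(-7) + 282*(4) = 22]
q=1: r=12, s=9, t=-5   [158*(9) + 282*(-5) = 12]
q=1: r=10, s=-16, t=9   [158*(-16) + 282*(9) = 10]
q=1: r=2, s=25, t=-14   [158*(25) + 282*(-14) = 2]
q=5: r=0, s=-141, t=79   [158*(-141) + 282*(79) = 0]
GCD = 2; from the row with r=2: x=25, y=-14
Check: 158*(25) + 282*(-14) = 3950 - 3948 = 2

GCD = 2, x = 25, y = -14


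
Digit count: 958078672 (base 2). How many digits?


958078672 in base 2 = 111001000110110001111011010000
Number of digits = 30

30 digits (base 2)


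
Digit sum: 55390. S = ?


5 + 5 + 3 + 9 + 0 = 22


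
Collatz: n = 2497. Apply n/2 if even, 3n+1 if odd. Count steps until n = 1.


2497 → 7492 → 3746 → 1873 → 5620 → 2810 → 1405 → 4216 → 2108 → 1054 → 527 → 1582 → 791 → 2374 → 1187 → 3562 → 1781 → 5344 → 2672 → 1336 → 668 → 334 → 167 → 502 → 251 → 754 → 377 → 1132 → 566 → 283 → 850 → 425 → 1276 → 638 → 319 → 958 → 479 → 1438 → 719 → 2158 → 1079 → 3238 → 1619 → 4858 → 2429 → 7288 → 3644 → 1822 → 911 → 2734 → 1367 → 4102 → 2051 → 6154 → 3077 → 9232 → 4616 → 2308 → 1154 → 577 → 1732 → 866 → 433 → 1300 → 650 → 325 → 976 → 488 → 244 → 122 → 61 → 184 → 92 → 46 → 23 → 70 → 35 → 106 → 53 → 160 → 80 → 40 → 20 → 10 → 5 → 16 → 8 → 4 → 2 → 1
Total steps = 89

89 steps


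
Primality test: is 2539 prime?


Check divisors up to sqrt(2539) = 50.3885
No divisors found.
2539 is prime.

Yes, 2539 is prime


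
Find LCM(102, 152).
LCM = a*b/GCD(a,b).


GCD(102, 152) = 2
LCM = 102*152/2 = 15504/2 = 7752

LCM = 7752


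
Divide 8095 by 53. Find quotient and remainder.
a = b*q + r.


8095 = 53 * 152 + 39
Check: 8056 + 39 = 8095

q = 152, r = 39


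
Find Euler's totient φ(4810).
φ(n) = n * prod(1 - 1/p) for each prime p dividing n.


4810 = 2 × 5 × 13 × 37
Prime factors: 2, 5, 13, 37
φ(4810) = 4810 × (1-1/2) × (1-1/5) × (1-1/13) × (1-1/37)
= 4810 × 1/2 × 4/5 × 12/13 × 36/37 = 1728

φ(4810) = 1728


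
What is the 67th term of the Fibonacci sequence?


Sequence: 1, 1, 2, 3, 5, 8, 13, 21, 34, 55, 89, 144, 233, 377, 610, 987, 1597, 2584, 4181, 6765, 10946, 17711, 28657, 46368, 75025, 121393, 196418, 317811, 514229, 832040, 1346269, 2178309, 3524578, 5702887, 9227465, 14930352, 24157817, 39088169, 63245986, 102334155, 165580141, 267914296, 433494437, 701408733, 1134903170, 1836311903, 2971215073, 4807526976, 7778742049, 12586269025, 20365011074, 32951280099, 53316291173, 86267571272, 139583862445, 225851433717, 365435296162, 591286729879, 956722026041, 1548008755920, 2504730781961, 4052739537881, 6557470319842, 10610209857723, 17167680177565, 27777890035288, 44945570212853
F(67) = 44945570212853


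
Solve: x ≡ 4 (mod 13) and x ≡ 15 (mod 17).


M = 13*17 = 221
M1 = M/13 = 17, M2 = M/17 = 13
M1^(-1) mod 13 = 10, M2^(-1) mod 17 = 4
x = 4*17*10 + 15*13*4 = 1460
1460 mod 221 = 134
Check: 134 mod 13 = 4 ✓, 134 mod 17 = 15 ✓

x ≡ 134 (mod 221)


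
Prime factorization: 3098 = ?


3098 / 2 = 1549
1549 / 1549 = 1
3098 = 2 × 1549


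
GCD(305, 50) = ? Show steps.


305 = 6 * 50 + 5
50 = 10 * 5 + 0
GCD = 5


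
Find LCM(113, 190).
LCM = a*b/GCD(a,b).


GCD(113, 190) = 1
LCM = 113*190/1 = 21470/1 = 21470

LCM = 21470


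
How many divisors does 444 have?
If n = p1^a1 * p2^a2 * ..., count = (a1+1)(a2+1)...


444 = 2^2 × 3^1 × 37^1
d(444) = (2+1) × (1+1) × (1+1) = 12

12 divisors


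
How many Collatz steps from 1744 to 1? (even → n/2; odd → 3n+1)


1744 → 872 → 436 → 218 → 109 → 328 → 164 → 82 → 41 → 124 → 62 → 31 → 94 → 47 → 142 → 71 → 214 → 107 → 322 → 161 → 484 → 242 → 121 → 364 → 182 → 91 → 274 → 137 → 412 → 206 → 103 → 310 → 155 → 466 → 233 → 700 → 350 → 175 → 526 → 263 → 790 → 395 → 1186 → 593 → 1780 → 890 → 445 → 1336 → 668 → 334 → 167 → 502 → 251 → 754 → 377 → 1132 → 566 → 283 → 850 → 425 → 1276 → 638 → 319 → 958 → 479 → 1438 → 719 → 2158 → 1079 → 3238 → 1619 → 4858 → 2429 → 7288 → 3644 → 1822 → 911 → 2734 → 1367 → 4102 → 2051 → 6154 → 3077 → 9232 → 4616 → 2308 → 1154 → 577 → 1732 → 866 → 433 → 1300 → 650 → 325 → 976 → 488 → 244 → 122 → 61 → 184 → 92 → 46 → 23 → 70 → 35 → 106 → 53 → 160 → 80 → 40 → 20 → 10 → 5 → 16 → 8 → 4 → 2 → 1
Total steps = 117

117 steps


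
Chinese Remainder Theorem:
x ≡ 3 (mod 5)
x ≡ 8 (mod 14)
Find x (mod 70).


M = 5*14 = 70
M1 = M/5 = 14, M2 = M/14 = 5
M1^(-1) mod 5 = 4, M2^(-1) mod 14 = 3
x = 3*14*4 + 8*5*3 = 288
288 mod 70 = 8
Check: 8 mod 5 = 3 ✓, 8 mod 14 = 8 ✓

x ≡ 8 (mod 70)


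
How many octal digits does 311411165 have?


311411165 in base 8 = 2243740735
Number of digits = 10

10 digits (base 8)


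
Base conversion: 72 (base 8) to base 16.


72 (base 8) = 58 (decimal)
58 (decimal) = 3A (base 16)


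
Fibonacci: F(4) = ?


Sequence: 1, 1, 2, 3
F(4) = 3


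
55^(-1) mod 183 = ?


Use the extended Euclidean algorithm on (183, 55); each row r = 183*s + 55*t:
r=183, s=1, t=0
r=55, s=0, t=1
q=3: r=18, s=1, t=-3   [183*(1) + 55*(-3) = 18]
q=3: r=1, s=-3, t=10   [183*(-3) + 55*(10) = 1]
q=18: r=0, s=55, t=-183   [183*(55) + 55*(-183) = 0]
GCD = 1 with t = 10, so 55*(10) ≡ 1 (mod 183)
Inverse = 10 mod 183 = 10
Check: 55 * 10 = 550 ≡ 1 (mod 183)

55^(-1) ≡ 10 (mod 183)


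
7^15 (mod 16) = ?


7^1 mod 16 = 7
7^2 mod 16 = 1
7^3 mod 16 = 7
7^4 mod 16 = 1
7^5 mod 16 = 7
7^6 mod 16 = 1
7^7 mod 16 = 7
7^8 mod 16 = 1
7^9 mod 16 = 7
7^10 mod 16 = 1
7^11 mod 16 = 7
7^12 mod 16 = 1
7^13 mod 16 = 7
7^14 mod 16 = 1
7^15 mod 16 = 7


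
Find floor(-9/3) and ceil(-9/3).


-9/3 = -3.0000
floor = -3
ceil = -3

floor = -3, ceil = -3


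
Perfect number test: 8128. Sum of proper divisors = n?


Proper divisors of 8128: 1, 2, 4, 8, 16, 32, 64, 127, 254, 508, 1016, 2032, 4064
Sum = 1 + 2 + 4 + 8 + 16 + 32 + 64 + 127 + 254 + 508 + 1016 + 2032 + 4064 = 8128

Yes, 8128 is perfect (8128 = 8128)


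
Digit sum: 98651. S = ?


9 + 8 + 6 + 5 + 1 = 29


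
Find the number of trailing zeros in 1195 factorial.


floor(1195/5) = 239
floor(1195/25) = 47
floor(1195/125) = 9
floor(1195/625) = 1
Total = 296

296 trailing zeros


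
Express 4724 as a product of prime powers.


4724 / 2 = 2362
2362 / 2 = 1181
1181 / 1181 = 1
4724 = 2^2 × 1181


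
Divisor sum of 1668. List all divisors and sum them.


Divisors of 1668: 1, 2, 3, 4, 6, 12, 139, 278, 417, 556, 834, 1668
Sum = 1 + 2 + 3 + 4 + 6 + 12 + 139 + 278 + 417 + 556 + 834 + 1668 = 3920

σ(1668) = 3920


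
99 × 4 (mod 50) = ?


99 × 4 = 396
396 mod 50 = 46


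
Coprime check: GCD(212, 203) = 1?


Euclidean algorithm:
212 = 1 * 203 + 9
203 = 22 * 9 + 5
9 = 1 * 5 + 4
5 = 1 * 4 + 1
4 = 4 * 1 + 0
GCD(212, 203) = 1

Yes, coprime (GCD = 1)


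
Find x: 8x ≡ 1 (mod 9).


GCD(8, 9) = 1, unique solution
a^(-1) mod 9 = 8
x = 8 * 1 mod 9 = 8

x ≡ 8 (mod 9)


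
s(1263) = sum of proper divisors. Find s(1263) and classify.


Proper divisors: 1, 3, 421
Sum = 1 + 3 + 421 = 425
425 < 1263 → deficient

s(1263) = 425 (deficient)


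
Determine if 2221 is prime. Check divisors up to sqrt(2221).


Check divisors up to sqrt(2221) = 47.1275
No divisors found.
2221 is prime.

Yes, 2221 is prime


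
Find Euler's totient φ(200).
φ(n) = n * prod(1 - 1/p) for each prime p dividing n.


200 = 2^3 × 5^2
Prime factors: 2, 5
φ(200) = 200 × (1-1/2) × (1-1/5)
= 200 × 1/2 × 4/5 = 80

φ(200) = 80


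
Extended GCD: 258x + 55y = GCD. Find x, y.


Tabular extended Euclidean (each row: r = 258*s + 55*t):
r=258, s=1, t=0
r=55, s=0, t=1
q=4: r=38, s=1, t=-4   [258*(1) + 55*(-4) = 38]
q=1: r=17, s=-1, t=5   [258*(-1) + 55*(5) = 17]
q=2: r=4, s=3, t=-14   [258*(3) + 55*(-14) = 4]
q=4: r=1, s=-13, t=61   [258*(-13) + 55*(61) = 1]
q=4: r=0, s=55, t=-258   [258*(55) + 55*(-258) = 0]
GCD = 1; from the row with r=1: x=-13, y=61
Check: 258*(-13) + 55*(61) = -3354 + 3355 = 1

GCD = 1, x = -13, y = 61


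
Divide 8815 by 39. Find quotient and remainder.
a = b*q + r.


8815 = 39 * 226 + 1
Check: 8814 + 1 = 8815

q = 226, r = 1


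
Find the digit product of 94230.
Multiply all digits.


9 × 4 × 2 × 3 × 0 = 0


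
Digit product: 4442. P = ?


4 × 4 × 4 × 2 = 128


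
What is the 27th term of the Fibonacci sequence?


Sequence: 1, 1, 2, 3, 5, 8, 13, 21, 34, 55, 89, 144, 233, 377, 610, 987, 1597, 2584, 4181, 6765, 10946, 17711, 28657, 46368, 75025, 121393, 196418
F(27) = 196418


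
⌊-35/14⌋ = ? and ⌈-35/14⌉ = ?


-35/14 = -2.5000
floor = -3
ceil = -2

floor = -3, ceil = -2


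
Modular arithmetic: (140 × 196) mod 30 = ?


140 × 196 = 27440
27440 mod 30 = 20


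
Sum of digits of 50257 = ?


5 + 0 + 2 + 5 + 7 = 19


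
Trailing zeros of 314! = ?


floor(314/5) = 62
floor(314/25) = 12
floor(314/125) = 2
Total = 76

76 trailing zeros


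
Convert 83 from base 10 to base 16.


83 (base 10) = 83 (decimal)
83 (decimal) = 53 (base 16)


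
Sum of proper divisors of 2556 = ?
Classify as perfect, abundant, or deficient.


Proper divisors: 1, 2, 3, 4, 6, 9, 12, 18, 36, 71, 142, 213, 284, 426, 639, 852, 1278
Sum = 1 + 2 + 3 + 4 + 6 + 9 + 12 + 18 + 36 + 71 + 142 + 213 + 284 + 426 + 639 + 852 + 1278 = 3996
3996 > 2556 → abundant

s(2556) = 3996 (abundant)


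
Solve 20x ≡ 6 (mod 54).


GCD(20, 54) = 2 divides 6
Divide: 10x ≡ 3 (mod 27)
x ≡ 3 (mod 27)


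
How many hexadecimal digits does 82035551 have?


82035551 in base 16 = 4E3C35F
Number of digits = 7

7 digits (base 16)


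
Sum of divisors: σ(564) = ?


Divisors of 564: 1, 2, 3, 4, 6, 12, 47, 94, 141, 188, 282, 564
Sum = 1 + 2 + 3 + 4 + 6 + 12 + 47 + 94 + 141 + 188 + 282 + 564 = 1344

σ(564) = 1344


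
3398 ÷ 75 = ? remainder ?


3398 = 75 * 45 + 23
Check: 3375 + 23 = 3398

q = 45, r = 23


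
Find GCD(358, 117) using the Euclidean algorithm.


358 = 3 * 117 + 7
117 = 16 * 7 + 5
7 = 1 * 5 + 2
5 = 2 * 2 + 1
2 = 2 * 1 + 0
GCD = 1


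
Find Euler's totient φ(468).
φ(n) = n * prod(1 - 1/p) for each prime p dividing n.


468 = 2^2 × 3^2 × 13
Prime factors: 2, 3, 13
φ(468) = 468 × (1-1/2) × (1-1/3) × (1-1/13)
= 468 × 1/2 × 2/3 × 12/13 = 144

φ(468) = 144


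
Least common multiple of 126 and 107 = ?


GCD(126, 107) = 1
LCM = 126*107/1 = 13482/1 = 13482

LCM = 13482


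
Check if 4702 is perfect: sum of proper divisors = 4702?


Proper divisors of 4702: 1, 2, 2351
Sum = 1 + 2 + 2351 = 2354

No, 4702 is not perfect (2354 ≠ 4702)


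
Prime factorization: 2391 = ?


2391 / 3 = 797
797 / 797 = 1
2391 = 3 × 797


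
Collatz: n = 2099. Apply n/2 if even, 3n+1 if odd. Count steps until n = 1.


2099 → 6298 → 3149 → 9448 → 4724 → 2362 → 1181 → 3544 → 1772 → 886 → 443 → 1330 → 665 → 1996 → 998 → 499 → 1498 → 749 → 2248 → 1124 → 562 → 281 → 844 → 422 → 211 → 634 → 317 → 952 → 476 → 238 → 119 → 358 → 179 → 538 → 269 → 808 → 404 → 202 → 101 → 304 → 152 → 76 → 38 → 19 → 58 → 29 → 88 → 44 → 22 → 11 → 34 → 17 → 52 → 26 → 13 → 40 → 20 → 10 → 5 → 16 → 8 → 4 → 2 → 1
Total steps = 63

63 steps


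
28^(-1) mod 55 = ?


Use the extended Euclidean algorithm on (55, 28); each row r = 55*s + 28*t:
r=55, s=1, t=0
r=28, s=0, t=1
q=1: r=27, s=1, t=-1   [55*(1) + 28*(-1) = 27]
q=1: r=1, s=-1, t=2   [55*(-1) + 28*(2) = 1]
q=27: r=0, s=28, t=-55   [55*(28) + 28*(-55) = 0]
GCD = 1 with t = 2, so 28*(2) ≡ 1 (mod 55)
Inverse = 2 mod 55 = 2
Check: 28 * 2 = 56 ≡ 1 (mod 55)

28^(-1) ≡ 2 (mod 55)


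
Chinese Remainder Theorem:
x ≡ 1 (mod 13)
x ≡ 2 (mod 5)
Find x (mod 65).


M = 13*5 = 65
M1 = M/13 = 5, M2 = M/5 = 13
M1^(-1) mod 13 = 8, M2^(-1) mod 5 = 2
x = 1*5*8 + 2*13*2 = 92
92 mod 65 = 27
Check: 27 mod 13 = 1 ✓, 27 mod 5 = 2 ✓

x ≡ 27 (mod 65)


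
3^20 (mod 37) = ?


3^1 mod 37 = 3
3^2 mod 37 = 9
3^3 mod 37 = 27
3^4 mod 37 = 7
3^5 mod 37 = 21
3^6 mod 37 = 26
3^7 mod 37 = 4
3^8 mod 37 = 12
3^9 mod 37 = 36
3^10 mod 37 = 34
3^11 mod 37 = 28
3^12 mod 37 = 10
3^13 mod 37 = 30
3^14 mod 37 = 16
3^15 mod 37 = 11
3^16 mod 37 = 33
3^17 mod 37 = 25
3^18 mod 37 = 1
3^19 mod 37 = 3
3^20 mod 37 = 9


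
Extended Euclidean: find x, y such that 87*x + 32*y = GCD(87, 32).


Tabular extended Euclidean (each row: r = 87*s + 32*t):
r=87, s=1, t=0
r=32, s=0, t=1
q=2: r=23, s=1, t=-2   [87*(1) + 32*(-2) = 23]
q=1: r=9, s=-1, t=3   [87*(-1) + 32*(3) = 9]
q=2: r=5, s=3, t=-8   [87*(3) + 32*(-8) = 5]
q=1: r=4, s=-4, t=11   [87*(-4) + 32*(11) = 4]
q=1: r=1, s=7, t=-19   [87*(7) + 32*(-19) = 1]
q=4: r=0, s=-32, t=87   [87*(-32) + 32*(87) = 0]
GCD = 1; from the row with r=1: x=7, y=-19
Check: 87*(7) + 32*(-19) = 609 - 608 = 1

GCD = 1, x = 7, y = -19


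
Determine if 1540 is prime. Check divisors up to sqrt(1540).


1540 / 2 = 770 (exact division)
1540 is NOT prime.

No, 1540 is not prime


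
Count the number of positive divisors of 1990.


1990 = 2^1 × 5^1 × 199^1
d(1990) = (1+1) × (1+1) × (1+1) = 8

8 divisors


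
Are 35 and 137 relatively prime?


Euclidean algorithm:
137 = 3 * 35 + 32
35 = 1 * 32 + 3
32 = 10 * 3 + 2
3 = 1 * 2 + 1
2 = 2 * 1 + 0
GCD(35, 137) = 1

Yes, coprime (GCD = 1)


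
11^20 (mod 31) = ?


11^1 mod 31 = 11
11^2 mod 31 = 28
11^3 mod 31 = 29
11^4 mod 31 = 9
11^5 mod 31 = 6
11^6 mod 31 = 4
11^7 mod 31 = 13
11^8 mod 31 = 19
11^9 mod 31 = 23
11^10 mod 31 = 5
11^11 mod 31 = 24
11^12 mod 31 = 16
11^13 mod 31 = 21
11^14 mod 31 = 14
11^15 mod 31 = 30
11^16 mod 31 = 20
11^17 mod 31 = 3
11^18 mod 31 = 2
11^19 mod 31 = 22
11^20 mod 31 = 25


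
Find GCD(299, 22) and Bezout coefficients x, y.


Tabular extended Euclidean (each row: r = 299*s + 22*t):
r=299, s=1, t=0
r=22, s=0, t=1
q=13: r=13, s=1, t=-13   [299*(1) + 22*(-13) = 13]
q=1: r=9, s=-1, t=14   [299*(-1) + 22*(14) = 9]
q=1: r=4, s=2, t=-27   [299*(2) + 22*(-27) = 4]
q=2: r=1, s=-5, t=68   [299*(-5) + 22*(68) = 1]
q=4: r=0, s=22, t=-299   [299*(22) + 22*(-299) = 0]
GCD = 1; from the row with r=1: x=-5, y=68
Check: 299*(-5) + 22*(68) = -1495 + 1496 = 1

GCD = 1, x = -5, y = 68


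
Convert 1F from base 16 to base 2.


1F (base 16) = 31 (decimal)
31 (decimal) = 11111 (base 2)


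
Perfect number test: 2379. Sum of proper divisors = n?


Proper divisors of 2379: 1, 3, 13, 39, 61, 183, 793
Sum = 1 + 3 + 13 + 39 + 61 + 183 + 793 = 1093

No, 2379 is not perfect (1093 ≠ 2379)


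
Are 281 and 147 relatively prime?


Euclidean algorithm:
281 = 1 * 147 + 134
147 = 1 * 134 + 13
134 = 10 * 13 + 4
13 = 3 * 4 + 1
4 = 4 * 1 + 0
GCD(281, 147) = 1

Yes, coprime (GCD = 1)


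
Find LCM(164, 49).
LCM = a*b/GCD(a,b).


GCD(164, 49) = 1
LCM = 164*49/1 = 8036/1 = 8036

LCM = 8036


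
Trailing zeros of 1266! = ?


floor(1266/5) = 253
floor(1266/25) = 50
floor(1266/125) = 10
floor(1266/625) = 2
Total = 315

315 trailing zeros


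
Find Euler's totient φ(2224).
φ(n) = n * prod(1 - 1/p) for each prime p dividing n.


2224 = 2^4 × 139
Prime factors: 2, 139
φ(2224) = 2224 × (1-1/2) × (1-1/139)
= 2224 × 1/2 × 138/139 = 1104

φ(2224) = 1104


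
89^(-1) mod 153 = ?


Use the extended Euclidean algorithm on (153, 89); each row r = 153*s + 89*t:
r=153, s=1, t=0
r=89, s=0, t=1
q=1: r=64, s=1, t=-1   [153*(1) + 89*(-1) = 64]
q=1: r=25, s=-1, t=2   [153*(-1) + 89*(2) = 25]
q=2: r=14, s=3, t=-5   [153*(3) + 89*(-5) = 14]
q=1: r=11, s=-4, t=7   [153*(-4) + 89*(7) = 11]
q=1: r=3, s=7, t=-12   [153*(7) + 89*(-12) = 3]
q=3: r=2, s=-25, t=43   [153*(-25) + 89*(43) = 2]
q=1: r=1, s=32, t=-55   [153*(32) + 89*(-55) = 1]
q=2: r=0, s=-89, t=153   [153*(-89) + 89*(153) = 0]
GCD = 1 with t = -55, so 89*(-55) ≡ 1 (mod 153)
Inverse = -55 mod 153 = 98
Check: 89 * 98 = 8722 ≡ 1 (mod 153)

89^(-1) ≡ 98 (mod 153)


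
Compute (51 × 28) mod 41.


51 × 28 = 1428
1428 mod 41 = 34


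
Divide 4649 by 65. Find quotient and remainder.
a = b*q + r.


4649 = 65 * 71 + 34
Check: 4615 + 34 = 4649

q = 71, r = 34


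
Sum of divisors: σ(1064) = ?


Divisors of 1064: 1, 2, 4, 7, 8, 14, 19, 28, 38, 56, 76, 133, 152, 266, 532, 1064
Sum = 1 + 2 + 4 + 7 + 8 + 14 + 19 + 28 + 38 + 56 + 76 + 133 + 152 + 266 + 532 + 1064 = 2400

σ(1064) = 2400


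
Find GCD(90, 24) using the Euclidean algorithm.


90 = 3 * 24 + 18
24 = 1 * 18 + 6
18 = 3 * 6 + 0
GCD = 6


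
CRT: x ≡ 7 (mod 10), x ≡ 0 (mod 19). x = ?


M = 10*19 = 190
M1 = M/10 = 19, M2 = M/19 = 10
M1^(-1) mod 10 = 9, M2^(-1) mod 19 = 2
x = 7*19*9 + 0*10*2 = 1197
1197 mod 190 = 57
Check: 57 mod 10 = 7 ✓, 57 mod 19 = 0 ✓

x ≡ 57 (mod 190)


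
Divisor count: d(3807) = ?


3807 = 3^4 × 47^1
d(3807) = (4+1) × (1+1) = 10

10 divisors


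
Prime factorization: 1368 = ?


1368 / 2 = 684
684 / 2 = 342
342 / 2 = 171
171 / 3 = 57
57 / 3 = 19
19 / 19 = 1
1368 = 2^3 × 3^2 × 19


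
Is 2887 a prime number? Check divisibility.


Check divisors up to sqrt(2887) = 53.7308
No divisors found.
2887 is prime.

Yes, 2887 is prime


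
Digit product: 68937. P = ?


6 × 8 × 9 × 3 × 7 = 9072


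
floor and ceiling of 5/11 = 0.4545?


5/11 = 0.4545
floor = 0
ceil = 1

floor = 0, ceil = 1


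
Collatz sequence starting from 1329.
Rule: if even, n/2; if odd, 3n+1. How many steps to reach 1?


1329 → 3988 → 1994 → 997 → 2992 → 1496 → 748 → 374 → 187 → 562 → 281 → 844 → 422 → 211 → 634 → 317 → 952 → 476 → 238 → 119 → 358 → 179 → 538 → 269 → 808 → 404 → 202 → 101 → 304 → 152 → 76 → 38 → 19 → 58 → 29 → 88 → 44 → 22 → 11 → 34 → 17 → 52 → 26 → 13 → 40 → 20 → 10 → 5 → 16 → 8 → 4 → 2 → 1
Total steps = 52

52 steps


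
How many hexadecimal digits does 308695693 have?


308695693 in base 16 = 1266528D
Number of digits = 8

8 digits (base 16)


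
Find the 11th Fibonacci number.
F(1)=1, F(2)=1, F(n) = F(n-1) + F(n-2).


Sequence: 1, 1, 2, 3, 5, 8, 13, 21, 34, 55, 89
F(11) = 89


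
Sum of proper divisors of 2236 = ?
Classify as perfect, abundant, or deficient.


Proper divisors: 1, 2, 4, 13, 26, 43, 52, 86, 172, 559, 1118
Sum = 1 + 2 + 4 + 13 + 26 + 43 + 52 + 86 + 172 + 559 + 1118 = 2076
2076 < 2236 → deficient

s(2236) = 2076 (deficient)


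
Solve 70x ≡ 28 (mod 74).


GCD(70, 74) = 2 divides 28
Divide: 35x ≡ 14 (mod 37)
x ≡ 30 (mod 37)


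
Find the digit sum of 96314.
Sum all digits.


9 + 6 + 3 + 1 + 4 = 23


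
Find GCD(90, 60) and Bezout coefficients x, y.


Tabular extended Euclidean (each row: r = 90*s + 60*t):
r=90, s=1, t=0
r=60, s=0, t=1
q=1: r=30, s=1, t=-1   [90*(1) + 60*(-1) = 30]
q=2: r=0, s=-2, t=3   [90*(-2) + 60*(3) = 0]
GCD = 30; from the row with r=30: x=1, y=-1
Check: 90*(1) + 60*(-1) = 90 - 60 = 30

GCD = 30, x = 1, y = -1


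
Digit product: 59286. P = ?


5 × 9 × 2 × 8 × 6 = 4320


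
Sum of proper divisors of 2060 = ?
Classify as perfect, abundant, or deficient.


Proper divisors: 1, 2, 4, 5, 10, 20, 103, 206, 412, 515, 1030
Sum = 1 + 2 + 4 + 5 + 10 + 20 + 103 + 206 + 412 + 515 + 1030 = 2308
2308 > 2060 → abundant

s(2060) = 2308 (abundant)


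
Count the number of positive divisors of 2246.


2246 = 2^1 × 1123^1
d(2246) = (1+1) × (1+1) = 4

4 divisors


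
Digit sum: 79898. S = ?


7 + 9 + 8 + 9 + 8 = 41


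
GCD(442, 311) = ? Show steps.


442 = 1 * 311 + 131
311 = 2 * 131 + 49
131 = 2 * 49 + 33
49 = 1 * 33 + 16
33 = 2 * 16 + 1
16 = 16 * 1 + 0
GCD = 1


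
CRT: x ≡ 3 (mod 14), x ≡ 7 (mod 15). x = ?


M = 14*15 = 210
M1 = M/14 = 15, M2 = M/15 = 14
M1^(-1) mod 14 = 1, M2^(-1) mod 15 = 14
x = 3*15*1 + 7*14*14 = 1417
1417 mod 210 = 157
Check: 157 mod 14 = 3 ✓, 157 mod 15 = 7 ✓

x ≡ 157 (mod 210)


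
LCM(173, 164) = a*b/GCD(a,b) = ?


GCD(173, 164) = 1
LCM = 173*164/1 = 28372/1 = 28372

LCM = 28372


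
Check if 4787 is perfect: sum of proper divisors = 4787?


Proper divisors of 4787: 1
Sum = 1 = 1

No, 4787 is not perfect (1 ≠ 4787)


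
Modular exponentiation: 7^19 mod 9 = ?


7^1 mod 9 = 7
7^2 mod 9 = 4
7^3 mod 9 = 1
7^4 mod 9 = 7
7^5 mod 9 = 4
7^6 mod 9 = 1
7^7 mod 9 = 7
7^8 mod 9 = 4
7^9 mod 9 = 1
7^10 mod 9 = 7
7^11 mod 9 = 4
7^12 mod 9 = 1
7^13 mod 9 = 7
7^14 mod 9 = 4
7^15 mod 9 = 1
7^16 mod 9 = 7
7^17 mod 9 = 4
7^18 mod 9 = 1
7^19 mod 9 = 7


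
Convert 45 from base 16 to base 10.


45 (base 16) = 69 (decimal)
69 (decimal) = 69 (base 10)


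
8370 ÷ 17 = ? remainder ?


8370 = 17 * 492 + 6
Check: 8364 + 6 = 8370

q = 492, r = 6


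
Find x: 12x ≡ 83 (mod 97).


GCD(12, 97) = 1, unique solution
a^(-1) mod 97 = 89
x = 89 * 83 mod 97 = 15

x ≡ 15 (mod 97)


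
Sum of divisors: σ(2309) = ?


Divisors of 2309: 1, 2309
Sum = 1 + 2309 = 2310

σ(2309) = 2310


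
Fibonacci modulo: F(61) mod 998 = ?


F(k) mod 998 for k=1..61:
1, 1, 2, 3, 5, 8, 13, 21, 34, 55, 89, 144, 233, 377, 610, 987, 599, 588, 189, 777, 966, 745, 713, 460, 175, 635, 810, 447, 259, 706, 965, 673, 640, 315, 955, 272, 229, 501, 730, 233, 963, 198, 163, 361, 524, 885, 411, 298, 709, 9, 718, 727, 447, 176, 623, 799, 424, 225, 649, 874, 525
F(61) mod 998 = 525


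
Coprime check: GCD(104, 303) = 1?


Euclidean algorithm:
303 = 2 * 104 + 95
104 = 1 * 95 + 9
95 = 10 * 9 + 5
9 = 1 * 5 + 4
5 = 1 * 4 + 1
4 = 4 * 1 + 0
GCD(104, 303) = 1

Yes, coprime (GCD = 1)


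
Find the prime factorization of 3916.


3916 / 2 = 1958
1958 / 2 = 979
979 / 11 = 89
89 / 89 = 1
3916 = 2^2 × 11 × 89


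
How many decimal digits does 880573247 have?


880573247 has 9 digits in base 10
floor(log10(880573247)) + 1 = floor(8.9448) + 1 = 9

9 digits (base 10)


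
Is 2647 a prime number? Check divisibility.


Check divisors up to sqrt(2647) = 51.4490
No divisors found.
2647 is prime.

Yes, 2647 is prime


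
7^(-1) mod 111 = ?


Use the extended Euclidean algorithm on (111, 7); each row r = 111*s + 7*t:
r=111, s=1, t=0
r=7, s=0, t=1
q=15: r=6, s=1, t=-15   [111*(1) + 7*(-15) = 6]
q=1: r=1, s=-1, t=16   [111*(-1) + 7*(16) = 1]
q=6: r=0, s=7, t=-111   [111*(7) + 7*(-111) = 0]
GCD = 1 with t = 16, so 7*(16) ≡ 1 (mod 111)
Inverse = 16 mod 111 = 16
Check: 7 * 16 = 112 ≡ 1 (mod 111)

7^(-1) ≡ 16 (mod 111)


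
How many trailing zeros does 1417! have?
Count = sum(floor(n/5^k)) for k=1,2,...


floor(1417/5) = 283
floor(1417/25) = 56
floor(1417/125) = 11
floor(1417/625) = 2
Total = 352

352 trailing zeros


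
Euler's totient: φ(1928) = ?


1928 = 2^3 × 241
Prime factors: 2, 241
φ(1928) = 1928 × (1-1/2) × (1-1/241)
= 1928 × 1/2 × 240/241 = 960

φ(1928) = 960


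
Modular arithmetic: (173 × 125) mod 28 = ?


173 × 125 = 21625
21625 mod 28 = 9


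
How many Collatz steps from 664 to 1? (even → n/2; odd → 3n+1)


664 → 332 → 166 → 83 → 250 → 125 → 376 → 188 → 94 → 47 → 142 → 71 → 214 → 107 → 322 → 161 → 484 → 242 → 121 → 364 → 182 → 91 → 274 → 137 → 412 → 206 → 103 → 310 → 155 → 466 → 233 → 700 → 350 → 175 → 526 → 263 → 790 → 395 → 1186 → 593 → 1780 → 890 → 445 → 1336 → 668 → 334 → 167 → 502 → 251 → 754 → 377 → 1132 → 566 → 283 → 850 → 425 → 1276 → 638 → 319 → 958 → 479 → 1438 → 719 → 2158 → 1079 → 3238 → 1619 → 4858 → 2429 → 7288 → 3644 → 1822 → 911 → 2734 → 1367 → 4102 → 2051 → 6154 → 3077 → 9232 → 4616 → 2308 → 1154 → 577 → 1732 → 866 → 433 → 1300 → 650 → 325 → 976 → 488 → 244 → 122 → 61 → 184 → 92 → 46 → 23 → 70 → 35 → 106 → 53 → 160 → 80 → 40 → 20 → 10 → 5 → 16 → 8 → 4 → 2 → 1
Total steps = 113

113 steps


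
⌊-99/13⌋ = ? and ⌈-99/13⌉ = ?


-99/13 = -7.6154
floor = -8
ceil = -7

floor = -8, ceil = -7


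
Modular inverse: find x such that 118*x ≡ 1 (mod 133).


Use the extended Euclidean algorithm on (133, 118); each row r = 133*s + 118*t:
r=133, s=1, t=0
r=118, s=0, t=1
q=1: r=15, s=1, t=-1   [133*(1) + 118*(-1) = 15]
q=7: r=13, s=-7, t=8   [133*(-7) + 118*(8) = 13]
q=1: r=2, s=8, t=-9   [133*(8) + 118*(-9) = 2]
q=6: r=1, s=-55, t=62   [133*(-55) + 118*(62) = 1]
q=2: r=0, s=118, t=-133   [133*(118) + 118*(-133) = 0]
GCD = 1 with t = 62, so 118*(62) ≡ 1 (mod 133)
Inverse = 62 mod 133 = 62
Check: 118 * 62 = 7316 ≡ 1 (mod 133)

118^(-1) ≡ 62 (mod 133)


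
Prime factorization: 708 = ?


708 / 2 = 354
354 / 2 = 177
177 / 3 = 59
59 / 59 = 1
708 = 2^2 × 3 × 59


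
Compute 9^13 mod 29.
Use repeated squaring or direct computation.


9^1 mod 29 = 9
9^2 mod 29 = 23
9^3 mod 29 = 4
9^4 mod 29 = 7
9^5 mod 29 = 5
9^6 mod 29 = 16
9^7 mod 29 = 28
9^8 mod 29 = 20
9^9 mod 29 = 6
9^10 mod 29 = 25
9^11 mod 29 = 22
9^12 mod 29 = 24
9^13 mod 29 = 13


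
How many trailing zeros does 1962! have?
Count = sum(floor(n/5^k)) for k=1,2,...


floor(1962/5) = 392
floor(1962/25) = 78
floor(1962/125) = 15
floor(1962/625) = 3
Total = 488

488 trailing zeros


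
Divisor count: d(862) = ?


862 = 2^1 × 431^1
d(862) = (1+1) × (1+1) = 4

4 divisors


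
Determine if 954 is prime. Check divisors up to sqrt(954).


954 / 2 = 477 (exact division)
954 is NOT prime.

No, 954 is not prime


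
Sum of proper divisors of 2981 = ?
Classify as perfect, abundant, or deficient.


Proper divisors: 1, 11, 271
Sum = 1 + 11 + 271 = 283
283 < 2981 → deficient

s(2981) = 283 (deficient)


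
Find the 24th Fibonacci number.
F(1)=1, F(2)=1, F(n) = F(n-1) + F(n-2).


Sequence: 1, 1, 2, 3, 5, 8, 13, 21, 34, 55, 89, 144, 233, 377, 610, 987, 1597, 2584, 4181, 6765, 10946, 17711, 28657, 46368
F(24) = 46368


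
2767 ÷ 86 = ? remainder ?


2767 = 86 * 32 + 15
Check: 2752 + 15 = 2767

q = 32, r = 15


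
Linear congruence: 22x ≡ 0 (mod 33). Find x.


GCD(22, 33) = 11 divides 0
Divide: 2x ≡ 0 (mod 3)
x ≡ 0 (mod 3)


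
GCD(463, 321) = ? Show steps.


463 = 1 * 321 + 142
321 = 2 * 142 + 37
142 = 3 * 37 + 31
37 = 1 * 31 + 6
31 = 5 * 6 + 1
6 = 6 * 1 + 0
GCD = 1


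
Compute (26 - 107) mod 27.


26 - 107 = -81
-81 mod 27 = 0


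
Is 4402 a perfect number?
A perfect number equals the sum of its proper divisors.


Proper divisors of 4402: 1, 2, 31, 62, 71, 142, 2201
Sum = 1 + 2 + 31 + 62 + 71 + 142 + 2201 = 2510

No, 4402 is not perfect (2510 ≠ 4402)


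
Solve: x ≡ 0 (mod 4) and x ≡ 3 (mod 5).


M = 4*5 = 20
M1 = M/4 = 5, M2 = M/5 = 4
M1^(-1) mod 4 = 1, M2^(-1) mod 5 = 4
x = 0*5*1 + 3*4*4 = 48
48 mod 20 = 8
Check: 8 mod 4 = 0 ✓, 8 mod 5 = 3 ✓

x ≡ 8 (mod 20)


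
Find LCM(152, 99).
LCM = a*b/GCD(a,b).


GCD(152, 99) = 1
LCM = 152*99/1 = 15048/1 = 15048

LCM = 15048


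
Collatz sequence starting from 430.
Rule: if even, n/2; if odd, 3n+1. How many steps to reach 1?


430 → 215 → 646 → 323 → 970 → 485 → 1456 → 728 → 364 → 182 → 91 → 274 → 137 → 412 → 206 → 103 → 310 → 155 → 466 → 233 → 700 → 350 → 175 → 526 → 263 → 790 → 395 → 1186 → 593 → 1780 → 890 → 445 → 1336 → 668 → 334 → 167 → 502 → 251 → 754 → 377 → 1132 → 566 → 283 → 850 → 425 → 1276 → 638 → 319 → 958 → 479 → 1438 → 719 → 2158 → 1079 → 3238 → 1619 → 4858 → 2429 → 7288 → 3644 → 1822 → 911 → 2734 → 1367 → 4102 → 2051 → 6154 → 3077 → 9232 → 4616 → 2308 → 1154 → 577 → 1732 → 866 → 433 → 1300 → 650 → 325 → 976 → 488 → 244 → 122 → 61 → 184 → 92 → 46 → 23 → 70 → 35 → 106 → 53 → 160 → 80 → 40 → 20 → 10 → 5 → 16 → 8 → 4 → 2 → 1
Total steps = 102

102 steps


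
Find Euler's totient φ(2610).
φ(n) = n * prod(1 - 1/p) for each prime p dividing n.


2610 = 2 × 3^2 × 5 × 29
Prime factors: 2, 3, 5, 29
φ(2610) = 2610 × (1-1/2) × (1-1/3) × (1-1/5) × (1-1/29)
= 2610 × 1/2 × 2/3 × 4/5 × 28/29 = 672

φ(2610) = 672


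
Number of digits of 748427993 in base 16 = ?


748427993 in base 16 = 2C9C1AD9
Number of digits = 8

8 digits (base 16)


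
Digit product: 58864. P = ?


5 × 8 × 8 × 6 × 4 = 7680
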